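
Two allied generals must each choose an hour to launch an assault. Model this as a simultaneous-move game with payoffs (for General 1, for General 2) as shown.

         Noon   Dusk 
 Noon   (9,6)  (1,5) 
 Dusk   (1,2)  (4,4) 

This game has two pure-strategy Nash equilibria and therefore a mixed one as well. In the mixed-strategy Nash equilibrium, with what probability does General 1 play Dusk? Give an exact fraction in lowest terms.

General 1's mix p on Noon must make General 2 indifferent between Noon and Dusk.
General 2's payoff from Noon: 6p + 2(1−p). From Dusk: 5p + 4(1−p).
Set equal: 1p = 2(1−p) → p = 2/3.
Probability on Dusk is 1 − 2/3 = 1/3.

1/3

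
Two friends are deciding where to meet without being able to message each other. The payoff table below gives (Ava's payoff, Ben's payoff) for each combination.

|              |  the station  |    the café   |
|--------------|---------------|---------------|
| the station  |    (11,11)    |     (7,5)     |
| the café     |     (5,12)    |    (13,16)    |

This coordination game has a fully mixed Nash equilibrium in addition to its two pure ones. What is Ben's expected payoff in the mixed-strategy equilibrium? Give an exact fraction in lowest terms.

58/5

Ava mixes with probability p on the station, chosen so Ben is indifferent: 11p + 12(1−p) = 5p + 16(1−p) gives p = 2/5.
Ben's expected payoff is 11·2/5 + 12·3/5 = 58/5.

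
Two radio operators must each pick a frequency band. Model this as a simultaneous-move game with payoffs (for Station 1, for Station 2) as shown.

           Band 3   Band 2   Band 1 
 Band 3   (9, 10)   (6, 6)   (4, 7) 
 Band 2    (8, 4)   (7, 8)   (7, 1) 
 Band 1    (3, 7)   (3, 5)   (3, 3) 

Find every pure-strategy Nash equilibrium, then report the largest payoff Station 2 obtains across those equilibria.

Both Band 3 is a pure NE (Station 1: 9 ≥ 8; Station 2: 10 ≥ 7). Station 2 gets 10.
Both Band 2 is a pure NE (Station 1: 7 ≥ 6; Station 2: 8 ≥ 4). Station 2 gets 8.
Every other cell has a profitable deviation for at least one player. Highest of {10, 8} is 10.

10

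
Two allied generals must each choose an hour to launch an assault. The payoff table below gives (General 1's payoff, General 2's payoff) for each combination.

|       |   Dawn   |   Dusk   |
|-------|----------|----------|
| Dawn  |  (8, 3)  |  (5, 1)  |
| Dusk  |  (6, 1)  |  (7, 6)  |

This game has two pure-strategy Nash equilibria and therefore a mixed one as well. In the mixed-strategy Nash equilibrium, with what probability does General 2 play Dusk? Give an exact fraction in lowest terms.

General 2's mix q on Dawn must make General 1 indifferent between Dawn and Dusk.
General 1's payoff from Dawn: 8q + 5(1−q). From Dusk: 6q + 7(1−q).
Set equal: 2q = 2(1−q) → q = 2/4 = 1/2.
Probability on Dusk is 1 − 1/2 = 1/2.

1/2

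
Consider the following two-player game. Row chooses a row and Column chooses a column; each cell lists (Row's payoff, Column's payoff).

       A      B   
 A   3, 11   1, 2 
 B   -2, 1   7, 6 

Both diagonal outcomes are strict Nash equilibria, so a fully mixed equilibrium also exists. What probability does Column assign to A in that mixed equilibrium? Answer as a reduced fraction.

6/11

Column's mix q on A must make Row indifferent between A and B.
Row's payoff from A: 3q + 1(1−q). From B: (-2)q + 7(1−q).
Set equal: 5q = 6(1−q) → q = 6/11.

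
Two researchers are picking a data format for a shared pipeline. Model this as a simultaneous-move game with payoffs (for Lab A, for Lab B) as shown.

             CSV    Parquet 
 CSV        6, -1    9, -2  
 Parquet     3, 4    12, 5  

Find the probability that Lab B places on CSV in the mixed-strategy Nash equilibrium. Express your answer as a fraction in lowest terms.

1/2

Lab B's mix q on CSV must make Lab A indifferent between CSV and Parquet.
Lab A's payoff from CSV: 6q + 9(1−q). From Parquet: 3q + 12(1−q).
Set equal: 3q = 3(1−q) → q = 3/6 = 1/2.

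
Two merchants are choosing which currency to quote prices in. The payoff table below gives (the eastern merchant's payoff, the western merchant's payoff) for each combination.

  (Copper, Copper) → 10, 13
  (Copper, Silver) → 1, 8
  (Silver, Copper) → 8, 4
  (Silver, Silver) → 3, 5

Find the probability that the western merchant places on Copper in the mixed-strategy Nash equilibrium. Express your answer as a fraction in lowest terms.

The western merchant's mix q on Copper must make the eastern merchant indifferent between Copper and Silver.
The eastern merchant's payoff from Copper: 10q + 1(1−q). From Silver: 8q + 3(1−q).
Set equal: 2q = 2(1−q) → q = 2/4 = 1/2.

1/2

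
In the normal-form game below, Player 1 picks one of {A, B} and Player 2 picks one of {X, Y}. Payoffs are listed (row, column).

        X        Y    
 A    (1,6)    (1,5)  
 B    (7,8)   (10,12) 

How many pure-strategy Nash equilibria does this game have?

(B, Y): Player 1 gets 10 (best alternative 1); Player 2 gets 12 (best alternative 8). Neither deviates — NE.
(A, X) is not a NE: Player 1 would switch to B (7 > 1).
No other cell survives both best-response checks, so there is 1 pure NE.

1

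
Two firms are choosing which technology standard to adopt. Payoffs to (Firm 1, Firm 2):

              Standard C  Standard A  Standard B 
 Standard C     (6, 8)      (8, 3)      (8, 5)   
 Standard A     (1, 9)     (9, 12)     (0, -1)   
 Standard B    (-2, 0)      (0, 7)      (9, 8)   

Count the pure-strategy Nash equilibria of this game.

3

Both Standard C: Firm 1 gets 6 (best alternative 1); Firm 2 gets 8 (best alternative 5). Neither deviates — NE.
Both Standard A: Firm 1 gets 9 (best alternative 8); Firm 2 gets 12 (best alternative 9). Neither deviates — NE.
Both Standard B: Firm 1 gets 9 (best alternative 8); Firm 2 gets 8 (best alternative 7). Neither deviates — NE.
(Standard A, Standard C) is not a NE: Firm 1 would switch to Standard C (6 > 1).
No other cell survives both best-response checks, so there are 3 pure NE.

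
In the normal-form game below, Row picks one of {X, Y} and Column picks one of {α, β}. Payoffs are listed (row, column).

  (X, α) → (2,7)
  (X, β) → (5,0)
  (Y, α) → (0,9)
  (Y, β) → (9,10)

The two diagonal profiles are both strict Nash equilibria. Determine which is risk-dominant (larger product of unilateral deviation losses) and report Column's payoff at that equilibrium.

7

At (X, α): Row loses 2 − 0 = 2 by deviating; Column loses 7 − 0 = 7. Product = 2·7 = 14.
At (Y, β): Row loses 9 − 5 = 4 by deviating; Column loses 10 − 9 = 1. Product = 4·1 = 4.
14 > 4, so (X, α) is risk-dominant. Column's payoff there is 7.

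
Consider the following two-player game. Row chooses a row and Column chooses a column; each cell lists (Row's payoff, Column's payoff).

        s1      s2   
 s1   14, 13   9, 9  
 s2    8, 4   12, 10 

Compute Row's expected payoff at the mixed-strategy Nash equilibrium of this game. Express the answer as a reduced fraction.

32/3

Column mixes with probability q on s1, chosen so Row is indifferent: 14q + 9(1−q) = 8q + 12(1−q) gives q = 1/3.
Row's expected payoff (from either row, since indifferent) is 14·1/3 + 9·2/3 = 32/3.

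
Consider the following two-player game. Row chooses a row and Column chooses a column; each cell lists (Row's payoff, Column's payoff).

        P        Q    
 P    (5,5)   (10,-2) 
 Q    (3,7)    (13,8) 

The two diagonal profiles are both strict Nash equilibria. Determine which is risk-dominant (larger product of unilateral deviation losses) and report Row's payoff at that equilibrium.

At both P: Row loses 5 − 3 = 2 by deviating; Column loses 5 − (-2) = 7. Product = 2·7 = 14.
At both Q: Row loses 13 − 10 = 3 by deviating; Column loses 8 − 7 = 1. Product = 3·1 = 3.
14 > 3, so both P is risk-dominant. Row's payoff there is 5.

5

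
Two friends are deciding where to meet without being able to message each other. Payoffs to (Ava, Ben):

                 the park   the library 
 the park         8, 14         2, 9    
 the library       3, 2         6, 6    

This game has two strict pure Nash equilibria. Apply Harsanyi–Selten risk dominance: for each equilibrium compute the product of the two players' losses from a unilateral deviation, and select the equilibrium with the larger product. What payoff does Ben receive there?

At both the park: Ava loses 8 − 3 = 5 by deviating; Ben loses 14 − 9 = 5. Product = 5·5 = 25.
At both the library: Ava loses 6 − 2 = 4 by deviating; Ben loses 6 − 2 = 4. Product = 4·4 = 16.
25 > 16, so both the park is risk-dominant. Ben's payoff there is 14.

14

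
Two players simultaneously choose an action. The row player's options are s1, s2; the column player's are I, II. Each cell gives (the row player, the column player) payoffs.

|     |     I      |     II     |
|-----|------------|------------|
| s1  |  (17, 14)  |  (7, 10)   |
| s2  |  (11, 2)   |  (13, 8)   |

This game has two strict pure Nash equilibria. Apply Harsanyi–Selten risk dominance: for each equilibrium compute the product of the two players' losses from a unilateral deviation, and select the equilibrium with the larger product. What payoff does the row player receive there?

13

At (s1, I): the row player loses 17 − 11 = 6 by deviating; the column player loses 14 − 10 = 4. Product = 6·4 = 24.
At (s2, II): the row player loses 13 − 7 = 6 by deviating; the column player loses 8 − 2 = 6. Product = 6·6 = 36.
36 > 24, so (s2, II) is risk-dominant. The row player's payoff there is 13.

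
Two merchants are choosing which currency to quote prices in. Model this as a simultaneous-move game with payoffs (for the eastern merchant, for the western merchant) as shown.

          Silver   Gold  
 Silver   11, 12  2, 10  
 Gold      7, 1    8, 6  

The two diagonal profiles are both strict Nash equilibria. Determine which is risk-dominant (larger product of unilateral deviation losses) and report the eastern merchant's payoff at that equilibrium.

8

At both Silver: the eastern merchant loses 11 − 7 = 4 by deviating; the western merchant loses 12 − 10 = 2. Product = 4·2 = 8.
At both Gold: the eastern merchant loses 8 − 2 = 6 by deviating; the western merchant loses 6 − 1 = 5. Product = 6·5 = 30.
30 > 8, so both Gold is risk-dominant. The eastern merchant's payoff there is 8.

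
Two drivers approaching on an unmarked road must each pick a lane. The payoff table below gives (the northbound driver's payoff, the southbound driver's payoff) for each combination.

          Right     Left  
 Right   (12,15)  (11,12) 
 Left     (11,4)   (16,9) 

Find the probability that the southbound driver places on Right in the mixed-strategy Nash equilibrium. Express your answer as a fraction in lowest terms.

The southbound driver's mix q on Right must make the northbound driver indifferent between Right and Left.
The northbound driver's payoff from Right: 12q + 11(1−q). From Left: 11q + 16(1−q).
Set equal: 1q = 5(1−q) → q = 5/6.

5/6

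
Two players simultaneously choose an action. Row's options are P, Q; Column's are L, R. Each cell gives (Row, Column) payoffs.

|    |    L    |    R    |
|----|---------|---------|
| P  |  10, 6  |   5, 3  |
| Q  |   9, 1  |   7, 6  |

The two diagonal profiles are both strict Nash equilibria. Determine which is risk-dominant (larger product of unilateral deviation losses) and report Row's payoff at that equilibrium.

7

At (P, L): Row loses 10 − 9 = 1 by deviating; Column loses 6 − 3 = 3. Product = 1·3 = 3.
At (Q, R): Row loses 7 − 5 = 2 by deviating; Column loses 6 − 1 = 5. Product = 2·5 = 10.
10 > 3, so (Q, R) is risk-dominant. Row's payoff there is 7.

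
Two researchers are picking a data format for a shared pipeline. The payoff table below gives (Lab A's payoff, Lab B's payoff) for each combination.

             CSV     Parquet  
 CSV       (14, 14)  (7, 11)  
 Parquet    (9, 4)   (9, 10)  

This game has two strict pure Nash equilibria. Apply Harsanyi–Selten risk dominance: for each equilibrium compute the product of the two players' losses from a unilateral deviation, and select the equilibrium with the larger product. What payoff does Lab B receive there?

14

At both CSV: Lab A loses 14 − 9 = 5 by deviating; Lab B loses 14 − 11 = 3. Product = 5·3 = 15.
At both Parquet: Lab A loses 9 − 7 = 2 by deviating; Lab B loses 10 − 4 = 6. Product = 2·6 = 12.
15 > 12, so both CSV is risk-dominant. Lab B's payoff there is 14.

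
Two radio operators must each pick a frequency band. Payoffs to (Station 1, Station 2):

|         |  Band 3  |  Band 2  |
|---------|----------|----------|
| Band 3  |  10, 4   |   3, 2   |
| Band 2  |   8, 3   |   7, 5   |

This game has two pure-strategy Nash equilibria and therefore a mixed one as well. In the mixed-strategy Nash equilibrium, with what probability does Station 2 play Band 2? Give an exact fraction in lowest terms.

Station 2's mix q on Band 3 must make Station 1 indifferent between Band 3 and Band 2.
Station 1's payoff from Band 3: 10q + 3(1−q). From Band 2: 8q + 7(1−q).
Set equal: 2q = 4(1−q) → q = 4/6 = 2/3.
Probability on Band 2 is 1 − 2/3 = 1/3.

1/3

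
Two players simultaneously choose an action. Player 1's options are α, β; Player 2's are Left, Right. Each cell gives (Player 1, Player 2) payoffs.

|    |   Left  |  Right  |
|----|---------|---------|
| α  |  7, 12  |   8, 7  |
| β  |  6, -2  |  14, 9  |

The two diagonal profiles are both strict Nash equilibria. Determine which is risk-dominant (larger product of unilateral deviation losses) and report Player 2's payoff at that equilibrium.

9

At (α, Left): Player 1 loses 7 − 6 = 1 by deviating; Player 2 loses 12 − 7 = 5. Product = 1·5 = 5.
At (β, Right): Player 1 loses 14 − 8 = 6 by deviating; Player 2 loses 9 − (-2) = 11. Product = 6·11 = 66.
66 > 5, so (β, Right) is risk-dominant. Player 2's payoff there is 9.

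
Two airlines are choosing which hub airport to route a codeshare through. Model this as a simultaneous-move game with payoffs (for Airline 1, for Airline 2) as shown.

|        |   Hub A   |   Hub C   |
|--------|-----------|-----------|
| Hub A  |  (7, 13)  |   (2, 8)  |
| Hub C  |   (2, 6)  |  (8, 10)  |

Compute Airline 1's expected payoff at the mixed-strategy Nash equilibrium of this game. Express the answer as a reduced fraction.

52/11

Airline 2 mixes with probability q on Hub A, chosen so Airline 1 is indifferent: 7q + 2(1−q) = 2q + 8(1−q) gives q = 6/11.
Airline 1's expected payoff (from either row, since indifferent) is 7·6/11 + 2·5/11 = 52/11.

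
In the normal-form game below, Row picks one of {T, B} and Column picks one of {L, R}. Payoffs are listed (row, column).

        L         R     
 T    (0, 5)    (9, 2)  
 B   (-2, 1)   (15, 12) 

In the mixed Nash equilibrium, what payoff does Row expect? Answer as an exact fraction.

9/4

Column mixes with probability q on L, chosen so Row is indifferent: 0q + 9(1−q) = (-2)q + 15(1−q) gives q = 3/4.
Row's expected payoff (from either row, since indifferent) is 0·3/4 + 9·1/4 = 9/4.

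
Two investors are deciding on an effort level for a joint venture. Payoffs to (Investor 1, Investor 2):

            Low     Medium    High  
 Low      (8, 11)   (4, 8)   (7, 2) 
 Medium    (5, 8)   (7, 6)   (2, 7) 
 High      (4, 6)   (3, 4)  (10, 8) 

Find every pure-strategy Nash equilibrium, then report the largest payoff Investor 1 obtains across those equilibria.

10

Both Low is a pure NE (Investor 1: 8 ≥ 5; Investor 2: 11 ≥ 8). Investor 1 gets 8.
Both High is a pure NE (Investor 1: 10 ≥ 7; Investor 2: 8 ≥ 6). Investor 1 gets 10.
Every other cell has a profitable deviation for at least one player. Highest of {8, 10} is 10.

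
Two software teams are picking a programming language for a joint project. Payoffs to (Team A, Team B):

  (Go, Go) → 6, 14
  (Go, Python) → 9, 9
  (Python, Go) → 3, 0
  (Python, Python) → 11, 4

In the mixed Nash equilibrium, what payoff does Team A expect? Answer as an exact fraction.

39/5

Team B mixes with probability q on Go, chosen so Team A is indifferent: 6q + 9(1−q) = 3q + 11(1−q) gives q = 2/5.
Team A's expected payoff (from either row, since indifferent) is 6·2/5 + 9·3/5 = 39/5.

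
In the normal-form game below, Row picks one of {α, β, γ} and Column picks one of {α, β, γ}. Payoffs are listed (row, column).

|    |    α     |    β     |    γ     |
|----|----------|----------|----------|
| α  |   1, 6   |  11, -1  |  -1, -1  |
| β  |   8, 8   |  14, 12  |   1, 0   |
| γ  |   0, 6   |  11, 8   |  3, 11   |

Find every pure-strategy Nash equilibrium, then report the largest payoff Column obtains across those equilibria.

12

Both β is a pure NE (Row: 14 ≥ 11; Column: 12 ≥ 8). Column gets 12.
Both γ is a pure NE (Row: 3 ≥ 1; Column: 11 ≥ 8). Column gets 11.
Every other cell has a profitable deviation for at least one player. Highest of {12, 11} is 12.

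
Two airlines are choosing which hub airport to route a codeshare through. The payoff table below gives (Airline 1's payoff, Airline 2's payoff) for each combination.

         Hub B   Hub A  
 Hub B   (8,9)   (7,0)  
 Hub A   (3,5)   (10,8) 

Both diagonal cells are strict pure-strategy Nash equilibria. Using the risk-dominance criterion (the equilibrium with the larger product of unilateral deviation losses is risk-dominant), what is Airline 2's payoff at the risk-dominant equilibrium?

9

At both Hub B: Airline 1 loses 8 − 3 = 5 by deviating; Airline 2 loses 9 − 0 = 9. Product = 5·9 = 45.
At both Hub A: Airline 1 loses 10 − 7 = 3 by deviating; Airline 2 loses 8 − 5 = 3. Product = 3·3 = 9.
45 > 9, so both Hub B is risk-dominant. Airline 2's payoff there is 9.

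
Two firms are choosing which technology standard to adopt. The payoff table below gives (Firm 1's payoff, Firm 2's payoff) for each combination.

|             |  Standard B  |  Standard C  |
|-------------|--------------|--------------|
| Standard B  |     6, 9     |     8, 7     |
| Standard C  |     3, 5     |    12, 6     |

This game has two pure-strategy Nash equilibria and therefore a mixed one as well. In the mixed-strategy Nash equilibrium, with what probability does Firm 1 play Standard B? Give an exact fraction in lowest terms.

1/3

Firm 1's mix p on Standard B must make Firm 2 indifferent between Standard B and Standard C.
Firm 2's payoff from Standard B: 9p + 5(1−p). From Standard C: 7p + 6(1−p).
Set equal: 2p = 1(1−p) → p = 1/3.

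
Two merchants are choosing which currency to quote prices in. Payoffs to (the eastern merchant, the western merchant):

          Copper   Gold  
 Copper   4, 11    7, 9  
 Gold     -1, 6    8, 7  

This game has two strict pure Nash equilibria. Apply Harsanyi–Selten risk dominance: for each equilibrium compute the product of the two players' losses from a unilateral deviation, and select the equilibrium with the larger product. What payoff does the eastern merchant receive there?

At both Copper: the eastern merchant loses 4 − (-1) = 5 by deviating; the western merchant loses 11 − 9 = 2. Product = 5·2 = 10.
At both Gold: the eastern merchant loses 8 − 7 = 1 by deviating; the western merchant loses 7 − 6 = 1. Product = 1·1 = 1.
10 > 1, so both Copper is risk-dominant. The eastern merchant's payoff there is 4.

4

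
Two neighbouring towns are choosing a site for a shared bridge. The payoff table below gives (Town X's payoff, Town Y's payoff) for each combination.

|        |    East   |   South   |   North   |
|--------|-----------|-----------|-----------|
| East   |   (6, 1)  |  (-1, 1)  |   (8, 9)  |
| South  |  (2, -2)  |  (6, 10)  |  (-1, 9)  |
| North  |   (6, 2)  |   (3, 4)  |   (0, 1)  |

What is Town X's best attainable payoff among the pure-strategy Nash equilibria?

(East, North) is a pure NE (Town X: 8 ≥ 0; Town Y: 9 ≥ 1). Town X gets 8.
Both South is a pure NE (Town X: 6 ≥ 3; Town Y: 10 ≥ 9). Town X gets 6.
Every other cell has a profitable deviation for at least one player. Highest of {8, 6} is 8.

8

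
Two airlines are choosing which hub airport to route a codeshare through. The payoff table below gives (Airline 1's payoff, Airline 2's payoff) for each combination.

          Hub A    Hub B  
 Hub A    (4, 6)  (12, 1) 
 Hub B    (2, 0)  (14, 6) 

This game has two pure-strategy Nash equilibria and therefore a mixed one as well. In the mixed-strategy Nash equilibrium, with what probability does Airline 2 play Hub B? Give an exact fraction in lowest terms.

1/2

Airline 2's mix q on Hub A must make Airline 1 indifferent between Hub A and Hub B.
Airline 1's payoff from Hub A: 4q + 12(1−q). From Hub B: 2q + 14(1−q).
Set equal: 2q = 2(1−q) → q = 2/4 = 1/2.
Probability on Hub B is 1 − 1/2 = 1/2.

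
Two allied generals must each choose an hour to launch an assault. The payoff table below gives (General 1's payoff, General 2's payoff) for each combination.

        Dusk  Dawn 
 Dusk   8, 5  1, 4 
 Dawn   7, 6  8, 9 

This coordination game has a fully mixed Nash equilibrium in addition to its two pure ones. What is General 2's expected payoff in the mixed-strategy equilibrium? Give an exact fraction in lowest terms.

General 1 mixes with probability p on Dusk, chosen so General 2 is indifferent: 5p + 6(1−p) = 4p + 9(1−p) gives p = 3/4.
General 2's expected payoff is 5·3/4 + 6·1/4 = 21/4.

21/4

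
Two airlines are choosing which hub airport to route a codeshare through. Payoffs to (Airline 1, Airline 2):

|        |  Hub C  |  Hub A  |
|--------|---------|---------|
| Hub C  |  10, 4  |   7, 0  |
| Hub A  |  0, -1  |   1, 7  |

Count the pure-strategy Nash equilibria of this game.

1

Both Hub C: Airline 1 gets 10 (best alternative 0); Airline 2 gets 4 (best alternative 0). Neither deviates — NE.
Both Hub A is not a NE: Airline 1 would switch to Hub C (7 > 1).
No other cell survives both best-response checks, so there is 1 pure NE.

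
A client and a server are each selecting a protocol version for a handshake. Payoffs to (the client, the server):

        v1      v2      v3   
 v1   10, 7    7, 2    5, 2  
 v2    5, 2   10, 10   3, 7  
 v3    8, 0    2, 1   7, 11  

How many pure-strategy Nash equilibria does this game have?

Both v1: the client gets 10 (best alternative 8); the server gets 7 (best alternative 2). Neither deviates — NE.
Both v2: the client gets 10 (best alternative 7); the server gets 10 (best alternative 7). Neither deviates — NE.
Both v3: the client gets 7 (best alternative 5); the server gets 11 (best alternative 1). Neither deviates — NE.
(v2, v3) is not a NE: the client would switch to v3 (7 > 3).
No other cell survives both best-response checks, so there are 3 pure NE.

3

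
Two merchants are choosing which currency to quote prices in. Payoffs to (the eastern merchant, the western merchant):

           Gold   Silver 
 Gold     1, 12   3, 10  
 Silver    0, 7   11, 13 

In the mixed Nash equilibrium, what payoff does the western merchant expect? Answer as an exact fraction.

The eastern merchant mixes with probability p on Gold, chosen so the western merchant is indifferent: 12p + 7(1−p) = 10p + 13(1−p) gives p = 3/4.
The western merchant's expected payoff is 12·3/4 + 7·1/4 = 43/4.

43/4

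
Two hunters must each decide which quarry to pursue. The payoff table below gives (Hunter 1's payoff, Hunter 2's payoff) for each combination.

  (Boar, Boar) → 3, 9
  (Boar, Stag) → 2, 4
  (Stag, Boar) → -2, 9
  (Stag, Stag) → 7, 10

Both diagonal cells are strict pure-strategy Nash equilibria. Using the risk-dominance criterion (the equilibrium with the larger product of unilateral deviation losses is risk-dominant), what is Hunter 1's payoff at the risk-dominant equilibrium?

3

At both Boar: Hunter 1 loses 3 − (-2) = 5 by deviating; Hunter 2 loses 9 − 4 = 5. Product = 5·5 = 25.
At both Stag: Hunter 1 loses 7 − 2 = 5 by deviating; Hunter 2 loses 10 − 9 = 1. Product = 5·1 = 5.
25 > 5, so both Boar is risk-dominant. Hunter 1's payoff there is 3.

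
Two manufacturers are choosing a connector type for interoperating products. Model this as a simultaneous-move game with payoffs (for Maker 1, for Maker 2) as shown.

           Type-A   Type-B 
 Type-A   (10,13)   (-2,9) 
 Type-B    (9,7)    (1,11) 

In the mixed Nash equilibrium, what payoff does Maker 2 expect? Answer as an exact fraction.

Maker 1 mixes with probability p on Type-A, chosen so Maker 2 is indifferent: 13p + 7(1−p) = 9p + 11(1−p) gives p = 1/2.
Maker 2's expected payoff is 13·1/2 + 7·1/2 = 10.

10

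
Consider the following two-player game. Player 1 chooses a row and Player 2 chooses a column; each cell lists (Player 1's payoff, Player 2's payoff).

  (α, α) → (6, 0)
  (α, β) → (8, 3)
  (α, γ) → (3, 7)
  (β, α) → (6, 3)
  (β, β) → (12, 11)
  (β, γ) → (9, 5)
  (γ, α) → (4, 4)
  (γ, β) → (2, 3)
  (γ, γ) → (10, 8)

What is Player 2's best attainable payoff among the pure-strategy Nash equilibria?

Both β is a pure NE (Player 1: 12 ≥ 8; Player 2: 11 ≥ 5). Player 2 gets 11.
Both γ is a pure NE (Player 1: 10 ≥ 9; Player 2: 8 ≥ 4). Player 2 gets 8.
Every other cell has a profitable deviation for at least one player. Highest of {11, 8} is 11.

11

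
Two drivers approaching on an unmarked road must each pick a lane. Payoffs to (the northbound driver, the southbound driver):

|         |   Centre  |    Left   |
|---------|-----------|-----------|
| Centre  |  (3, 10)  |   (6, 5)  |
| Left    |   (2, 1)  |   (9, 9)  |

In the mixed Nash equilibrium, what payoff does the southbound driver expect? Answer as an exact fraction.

85/13

The northbound driver mixes with probability p on Centre, chosen so the southbound driver is indifferent: 10p + 1(1−p) = 5p + 9(1−p) gives p = 8/13.
The southbound driver's expected payoff is 10·8/13 + 1·5/13 = 85/13.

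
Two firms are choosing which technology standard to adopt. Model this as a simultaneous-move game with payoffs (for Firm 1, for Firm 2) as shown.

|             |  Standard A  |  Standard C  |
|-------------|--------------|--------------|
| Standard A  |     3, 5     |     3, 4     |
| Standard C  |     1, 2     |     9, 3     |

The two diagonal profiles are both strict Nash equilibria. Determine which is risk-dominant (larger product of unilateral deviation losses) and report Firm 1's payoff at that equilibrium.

9

At both Standard A: Firm 1 loses 3 − 1 = 2 by deviating; Firm 2 loses 5 − 4 = 1. Product = 2·1 = 2.
At both Standard C: Firm 1 loses 9 − 3 = 6 by deviating; Firm 2 loses 3 − 2 = 1. Product = 6·1 = 6.
6 > 2, so both Standard C is risk-dominant. Firm 1's payoff there is 9.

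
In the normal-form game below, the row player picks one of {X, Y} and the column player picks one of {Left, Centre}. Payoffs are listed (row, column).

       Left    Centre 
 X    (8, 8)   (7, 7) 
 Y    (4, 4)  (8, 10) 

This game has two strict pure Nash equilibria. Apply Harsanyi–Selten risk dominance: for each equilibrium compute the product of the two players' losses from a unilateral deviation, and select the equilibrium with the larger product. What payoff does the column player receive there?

At (X, Left): the row player loses 8 − 4 = 4 by deviating; the column player loses 8 − 7 = 1. Product = 4·1 = 4.
At (Y, Centre): the row player loses 8 − 7 = 1 by deviating; the column player loses 10 − 4 = 6. Product = 1·6 = 6.
6 > 4, so (Y, Centre) is risk-dominant. The column player's payoff there is 10.

10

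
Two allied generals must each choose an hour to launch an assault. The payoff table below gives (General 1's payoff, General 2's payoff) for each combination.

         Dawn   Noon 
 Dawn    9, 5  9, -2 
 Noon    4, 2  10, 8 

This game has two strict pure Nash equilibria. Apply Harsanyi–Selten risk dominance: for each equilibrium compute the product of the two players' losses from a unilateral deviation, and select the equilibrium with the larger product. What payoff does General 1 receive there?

At both Dawn: General 1 loses 9 − 4 = 5 by deviating; General 2 loses 5 − (-2) = 7. Product = 5·7 = 35.
At both Noon: General 1 loses 10 − 9 = 1 by deviating; General 2 loses 8 − 2 = 6. Product = 1·6 = 6.
35 > 6, so both Dawn is risk-dominant. General 1's payoff there is 9.

9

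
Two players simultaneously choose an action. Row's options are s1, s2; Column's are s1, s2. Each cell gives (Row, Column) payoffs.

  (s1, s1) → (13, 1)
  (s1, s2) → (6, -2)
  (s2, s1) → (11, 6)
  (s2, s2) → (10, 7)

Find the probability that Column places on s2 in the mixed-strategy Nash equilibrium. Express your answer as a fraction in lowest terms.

1/3

Column's mix q on s1 must make Row indifferent between s1 and s2.
Row's payoff from s1: 13q + 6(1−q). From s2: 11q + 10(1−q).
Set equal: 2q = 4(1−q) → q = 4/6 = 2/3.
Probability on s2 is 1 − 2/3 = 1/3.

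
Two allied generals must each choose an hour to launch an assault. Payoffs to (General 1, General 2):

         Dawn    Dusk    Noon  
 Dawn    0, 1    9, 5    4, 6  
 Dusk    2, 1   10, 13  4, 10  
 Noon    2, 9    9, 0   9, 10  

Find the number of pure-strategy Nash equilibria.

Both Dusk: General 1 gets 10 (best alternative 9); General 2 gets 13 (best alternative 10). Neither deviates — NE.
Both Noon: General 1 gets 9 (best alternative 4); General 2 gets 10 (best alternative 9). Neither deviates — NE.
Both Dawn is not a NE: General 1 would switch to Dusk (2 > 0).
No other cell survives both best-response checks, so there are 2 pure NE.

2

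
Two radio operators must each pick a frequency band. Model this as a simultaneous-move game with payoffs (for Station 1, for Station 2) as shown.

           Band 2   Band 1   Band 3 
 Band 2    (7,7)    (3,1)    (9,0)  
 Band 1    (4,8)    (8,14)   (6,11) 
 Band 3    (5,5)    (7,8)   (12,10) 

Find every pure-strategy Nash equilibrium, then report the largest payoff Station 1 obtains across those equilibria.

Both Band 2 is a pure NE (Station 1: 7 ≥ 5; Station 2: 7 ≥ 1). Station 1 gets 7.
Both Band 1 is a pure NE (Station 1: 8 ≥ 7; Station 2: 14 ≥ 11). Station 1 gets 8.
Both Band 3 is a pure NE (Station 1: 12 ≥ 9; Station 2: 10 ≥ 8). Station 1 gets 12.
Every other cell has a profitable deviation for at least one player. Highest of {7, 8, 12} is 12.

12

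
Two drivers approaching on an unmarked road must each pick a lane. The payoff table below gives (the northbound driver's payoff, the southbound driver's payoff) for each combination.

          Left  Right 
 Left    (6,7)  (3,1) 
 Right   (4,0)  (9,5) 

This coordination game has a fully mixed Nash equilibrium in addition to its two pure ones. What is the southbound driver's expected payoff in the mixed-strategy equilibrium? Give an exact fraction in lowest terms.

35/11

The northbound driver mixes with probability p on Left, chosen so the southbound driver is indifferent: 7p + 0(1−p) = 1p + 5(1−p) gives p = 5/11.
The southbound driver's expected payoff is 7·5/11 + 0·6/11 = 35/11.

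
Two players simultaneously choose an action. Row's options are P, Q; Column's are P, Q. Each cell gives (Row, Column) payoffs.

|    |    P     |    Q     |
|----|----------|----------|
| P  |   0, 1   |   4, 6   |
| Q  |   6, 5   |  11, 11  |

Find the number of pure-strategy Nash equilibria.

1

Both Q: Row gets 11 (best alternative 4); Column gets 11 (best alternative 5). Neither deviates — NE.
Both P is not a NE: Row would switch to Q (6 > 0).
No other cell survives both best-response checks, so there is 1 pure NE.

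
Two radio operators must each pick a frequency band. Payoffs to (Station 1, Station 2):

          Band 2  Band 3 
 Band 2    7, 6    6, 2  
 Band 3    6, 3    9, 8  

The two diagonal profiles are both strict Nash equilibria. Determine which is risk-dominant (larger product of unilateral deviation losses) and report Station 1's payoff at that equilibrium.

At both Band 2: Station 1 loses 7 − 6 = 1 by deviating; Station 2 loses 6 − 2 = 4. Product = 1·4 = 4.
At both Band 3: Station 1 loses 9 − 6 = 3 by deviating; Station 2 loses 8 − 3 = 5. Product = 3·5 = 15.
15 > 4, so both Band 3 is risk-dominant. Station 1's payoff there is 9.

9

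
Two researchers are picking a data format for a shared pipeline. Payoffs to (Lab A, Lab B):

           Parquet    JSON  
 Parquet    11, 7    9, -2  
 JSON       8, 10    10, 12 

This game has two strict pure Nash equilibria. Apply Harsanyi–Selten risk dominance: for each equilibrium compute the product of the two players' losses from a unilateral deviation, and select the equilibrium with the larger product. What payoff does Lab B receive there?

At both Parquet: Lab A loses 11 − 8 = 3 by deviating; Lab B loses 7 − (-2) = 9. Product = 3·9 = 27.
At both JSON: Lab A loses 10 − 9 = 1 by deviating; Lab B loses 12 − 10 = 2. Product = 1·2 = 2.
27 > 2, so both Parquet is risk-dominant. Lab B's payoff there is 7.

7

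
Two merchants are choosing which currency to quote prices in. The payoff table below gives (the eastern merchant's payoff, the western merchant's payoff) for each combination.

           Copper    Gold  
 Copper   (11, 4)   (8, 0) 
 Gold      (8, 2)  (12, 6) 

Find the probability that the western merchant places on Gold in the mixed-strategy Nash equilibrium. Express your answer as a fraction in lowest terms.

3/7

The western merchant's mix q on Copper must make the eastern merchant indifferent between Copper and Gold.
The eastern merchant's payoff from Copper: 11q + 8(1−q). From Gold: 8q + 12(1−q).
Set equal: 3q = 4(1−q) → q = 4/7.
Probability on Gold is 1 − 4/7 = 3/7.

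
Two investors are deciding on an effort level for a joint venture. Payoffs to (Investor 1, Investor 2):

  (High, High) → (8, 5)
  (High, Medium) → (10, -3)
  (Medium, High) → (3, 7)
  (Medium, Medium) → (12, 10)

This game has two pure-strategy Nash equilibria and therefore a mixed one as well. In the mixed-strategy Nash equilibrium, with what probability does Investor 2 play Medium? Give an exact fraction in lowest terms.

Investor 2's mix q on High must make Investor 1 indifferent between High and Medium.
Investor 1's payoff from High: 8q + 10(1−q). From Medium: 3q + 12(1−q).
Set equal: 5q = 2(1−q) → q = 2/7.
Probability on Medium is 1 − 2/7 = 5/7.

5/7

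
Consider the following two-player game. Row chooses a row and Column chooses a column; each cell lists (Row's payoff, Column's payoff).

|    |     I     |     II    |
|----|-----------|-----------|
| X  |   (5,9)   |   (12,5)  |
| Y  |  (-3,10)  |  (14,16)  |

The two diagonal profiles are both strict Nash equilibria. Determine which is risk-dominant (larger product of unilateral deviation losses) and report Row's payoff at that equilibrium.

5

At (X, I): Row loses 5 − (-3) = 8 by deviating; Column loses 9 − 5 = 4. Product = 8·4 = 32.
At (Y, II): Row loses 14 − 12 = 2 by deviating; Column loses 16 − 10 = 6. Product = 2·6 = 12.
32 > 12, so (X, I) is risk-dominant. Row's payoff there is 5.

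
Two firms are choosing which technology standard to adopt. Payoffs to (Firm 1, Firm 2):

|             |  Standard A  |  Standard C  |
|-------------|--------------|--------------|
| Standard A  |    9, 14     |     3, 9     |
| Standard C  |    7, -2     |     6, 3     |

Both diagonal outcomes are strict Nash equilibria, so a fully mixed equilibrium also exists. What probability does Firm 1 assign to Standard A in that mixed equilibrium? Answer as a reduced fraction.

1/2

Firm 1's mix p on Standard A must make Firm 2 indifferent between Standard A and Standard C.
Firm 2's payoff from Standard A: 14p + (-2)(1−p). From Standard C: 9p + 3(1−p).
Set equal: 5p = 5(1−p) → p = 5/10 = 1/2.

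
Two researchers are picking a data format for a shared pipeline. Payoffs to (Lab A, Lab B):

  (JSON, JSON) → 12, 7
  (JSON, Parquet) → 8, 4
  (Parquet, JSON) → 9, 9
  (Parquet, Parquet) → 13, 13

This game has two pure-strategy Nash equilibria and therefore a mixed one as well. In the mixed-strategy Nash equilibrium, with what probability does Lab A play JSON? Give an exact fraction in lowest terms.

4/7

Lab A's mix p on JSON must make Lab B indifferent between JSON and Parquet.
Lab B's payoff from JSON: 7p + 9(1−p). From Parquet: 4p + 13(1−p).
Set equal: 3p = 4(1−p) → p = 4/7.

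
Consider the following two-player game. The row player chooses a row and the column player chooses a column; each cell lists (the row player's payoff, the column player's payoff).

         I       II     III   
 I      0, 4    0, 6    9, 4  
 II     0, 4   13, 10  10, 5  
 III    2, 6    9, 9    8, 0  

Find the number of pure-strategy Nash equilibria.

1

Both II: the row player gets 13 (best alternative 9); the column player gets 10 (best alternative 5). Neither deviates — NE.
Both I is not a NE: the row player would switch to III (2 > 0).
No other cell survives both best-response checks, so there is 1 pure NE.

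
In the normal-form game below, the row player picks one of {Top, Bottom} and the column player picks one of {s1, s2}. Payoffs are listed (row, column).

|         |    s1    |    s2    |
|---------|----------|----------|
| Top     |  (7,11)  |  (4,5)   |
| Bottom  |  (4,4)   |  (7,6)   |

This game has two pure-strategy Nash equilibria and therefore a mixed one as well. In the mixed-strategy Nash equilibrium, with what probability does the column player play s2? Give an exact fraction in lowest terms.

The column player's mix q on s1 must make the row player indifferent between Top and Bottom.
The row player's payoff from Top: 7q + 4(1−q). From Bottom: 4q + 7(1−q).
Set equal: 3q = 3(1−q) → q = 3/6 = 1/2.
Probability on s2 is 1 − 1/2 = 1/2.

1/2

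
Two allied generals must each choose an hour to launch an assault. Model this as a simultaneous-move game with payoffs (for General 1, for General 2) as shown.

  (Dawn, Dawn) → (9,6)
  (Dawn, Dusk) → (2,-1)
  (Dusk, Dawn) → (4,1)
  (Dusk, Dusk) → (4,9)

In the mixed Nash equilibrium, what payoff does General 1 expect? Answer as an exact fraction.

4

General 2 mixes with probability q on Dawn, chosen so General 1 is indifferent: 9q + 2(1−q) = 4q + 4(1−q) gives q = 2/7.
General 1's expected payoff (from either row, since indifferent) is 9·2/7 + 2·5/7 = 4.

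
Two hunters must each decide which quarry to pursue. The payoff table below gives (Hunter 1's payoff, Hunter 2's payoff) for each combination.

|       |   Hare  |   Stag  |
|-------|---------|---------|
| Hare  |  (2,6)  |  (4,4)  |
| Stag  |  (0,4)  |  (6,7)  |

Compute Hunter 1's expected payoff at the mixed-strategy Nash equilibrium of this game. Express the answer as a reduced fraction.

3

Hunter 2 mixes with probability q on Hare, chosen so Hunter 1 is indifferent: 2q + 4(1−q) = 0q + 6(1−q) gives q = 1/2.
Hunter 1's expected payoff (from either row, since indifferent) is 2·1/2 + 4·1/2 = 3.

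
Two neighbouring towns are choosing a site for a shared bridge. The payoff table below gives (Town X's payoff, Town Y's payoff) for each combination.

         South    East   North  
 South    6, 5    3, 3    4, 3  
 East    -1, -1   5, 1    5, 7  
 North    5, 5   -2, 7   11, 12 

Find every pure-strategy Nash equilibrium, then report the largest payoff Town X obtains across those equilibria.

Both South is a pure NE (Town X: 6 ≥ 5; Town Y: 5 ≥ 3). Town X gets 6.
Both North is a pure NE (Town X: 11 ≥ 5; Town Y: 12 ≥ 7). Town X gets 11.
Every other cell has a profitable deviation for at least one player. Highest of {6, 11} is 11.

11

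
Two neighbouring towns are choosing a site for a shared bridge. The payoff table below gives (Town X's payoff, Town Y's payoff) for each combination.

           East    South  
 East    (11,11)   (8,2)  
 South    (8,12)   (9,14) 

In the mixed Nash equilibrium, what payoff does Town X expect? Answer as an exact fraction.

35/4

Town Y mixes with probability q on East, chosen so Town X is indifferent: 11q + 8(1−q) = 8q + 9(1−q) gives q = 1/4.
Town X's expected payoff (from either row, since indifferent) is 11·1/4 + 8·3/4 = 35/4.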